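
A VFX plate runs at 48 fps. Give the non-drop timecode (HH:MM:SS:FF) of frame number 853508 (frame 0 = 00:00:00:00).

853508 ÷ 48 = 17781 full seconds, remainder 20 frames.
17781 s = 4 h 56 min 21 s.
Timecode: 04:56:21:20.

04:56:21:20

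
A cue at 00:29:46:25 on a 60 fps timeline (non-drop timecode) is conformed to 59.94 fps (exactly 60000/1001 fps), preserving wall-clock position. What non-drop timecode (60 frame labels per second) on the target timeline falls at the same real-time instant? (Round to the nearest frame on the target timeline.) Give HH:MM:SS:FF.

Source frame index: (0×3600 + 29×60 + 46) × 60 + 25 = 107185.
Real time: 107185 / (60) = 21437/12 s.
Target frame: (21437/12) × (60000/1001) = 8245000/77 ≈ 107077.922 → 107078.
At 60 labels/s: frame 107078 → 00:29:44:38.

00:29:44:38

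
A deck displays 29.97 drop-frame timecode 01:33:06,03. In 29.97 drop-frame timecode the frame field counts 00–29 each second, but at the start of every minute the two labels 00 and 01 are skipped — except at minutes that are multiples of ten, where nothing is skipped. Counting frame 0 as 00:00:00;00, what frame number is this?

As if non-drop at 30 labels/s: (1 × 3600 + 33 × 60 + 6) × 30 + 3 = 167583.
Minute boundaries passed: 93; those not divisible by 10: 93 − 9 = 84; dropped labels = 2 × 84 = 168.
Actual frame index = 167583 − 168 = 167415.

167415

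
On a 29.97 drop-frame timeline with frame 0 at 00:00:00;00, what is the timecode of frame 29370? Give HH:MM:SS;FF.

00:16:20;00

Each 10-minute DF block holds 10 × 60 × 30 − 9 × 2 = 17982 frames. 29370 ÷ 17982 → 1 full block, remainder 11388.
Within the partial block the first minute is 1800 frames and each further minute 1798, so 6 further minute boundaries passed. Total skipped labels = 18 × 1 + 2 × 6 = 30.
Non-drop label index = 29370 + 30 = 29400; at 30 labels/s that is 00:16:20:00, i.e. DF 00:16:20;00.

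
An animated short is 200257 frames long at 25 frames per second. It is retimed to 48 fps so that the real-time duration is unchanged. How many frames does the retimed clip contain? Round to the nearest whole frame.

384493 frames

Frames at target rate = 200257 × (48) / (25) = 9612336/25 ≈ 384493.440.
Nearest whole frame: 384493.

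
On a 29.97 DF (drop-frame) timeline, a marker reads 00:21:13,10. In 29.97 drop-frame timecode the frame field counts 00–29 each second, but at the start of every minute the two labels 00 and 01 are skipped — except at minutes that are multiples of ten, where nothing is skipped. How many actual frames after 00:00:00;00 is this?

38162

Complete 10-minute blocks: 2, each 17982 frames → 35964.
Remaining 1 whole minute in the current block: 1800 + 0 × 1798 = 1800 frames.
Within the current minute: 13 × 30 + 10 − 2 = 398 (labels ;00/;01 skipped at this minute). Total = 35964 + 1800 + 398 = 38162.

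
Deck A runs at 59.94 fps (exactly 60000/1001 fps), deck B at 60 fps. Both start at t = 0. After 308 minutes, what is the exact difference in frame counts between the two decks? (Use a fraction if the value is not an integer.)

14400/13 frames

308 min = 18480 s.
A emits 60000/1001 × 18480 = 14400000/13 frames; B emits 60 × 18480 = 1108800.
Difference = 14400/13 frames (≈ 1107.6923); B is ahead of A.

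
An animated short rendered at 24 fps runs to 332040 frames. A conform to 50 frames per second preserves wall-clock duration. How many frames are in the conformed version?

Target frames = source frames × (target rate / source rate) = 332040 × (50)/(24) = 332040 × 25/12 = 691750.

691750 frames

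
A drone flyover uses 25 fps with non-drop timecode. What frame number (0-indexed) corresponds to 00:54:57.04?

frame 82429

Total seconds to the label: (0 × 3600 + 54 × 60 + 57) = 3297.
Frame index = 3297 × 25 + 4 = 82429.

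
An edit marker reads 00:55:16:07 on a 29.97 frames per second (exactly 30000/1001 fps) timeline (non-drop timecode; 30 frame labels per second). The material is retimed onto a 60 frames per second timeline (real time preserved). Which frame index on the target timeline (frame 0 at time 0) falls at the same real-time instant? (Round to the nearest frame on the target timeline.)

frame 199173

Source frame index: (0×3600 + 55×60 + 16) × 30 + 7 = 99487.
Real time: 99487 / (30000/1001) = 99586487/30000 s.
Target frame: (99586487/30000) × (60) = 99586487/500 ≈ 199172.974 → 199173.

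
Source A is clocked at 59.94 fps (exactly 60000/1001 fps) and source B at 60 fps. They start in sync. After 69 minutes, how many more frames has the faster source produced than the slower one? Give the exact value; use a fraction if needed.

248400/1001 frames

69 min = 4140 s.
A emits 60000/1001 × 4140 = 248400000/1001 frames; B emits 60 × 4140 = 248400.
Difference = 248400/1001 frames (≈ 248.1518); B is ahead of A.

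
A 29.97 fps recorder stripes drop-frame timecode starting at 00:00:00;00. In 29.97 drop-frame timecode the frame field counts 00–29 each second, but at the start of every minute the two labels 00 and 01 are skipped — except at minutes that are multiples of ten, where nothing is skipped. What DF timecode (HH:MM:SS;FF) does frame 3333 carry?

00:01:51;05

Each 10-minute DF block holds 10 × 60 × 30 − 9 × 2 = 17982 frames. 3333 ÷ 17982 → 0 full blocks, remainder 3333.
Within the partial block the first minute is 1800 frames and each further minute 1798, so 1 further minute boundary passed. Total skipped labels = 18 × 0 + 2 × 1 = 2.
Non-drop label index = 3333 + 2 = 3335; at 30 labels/s that is 00:01:51:05, i.e. DF 00:01:51;05.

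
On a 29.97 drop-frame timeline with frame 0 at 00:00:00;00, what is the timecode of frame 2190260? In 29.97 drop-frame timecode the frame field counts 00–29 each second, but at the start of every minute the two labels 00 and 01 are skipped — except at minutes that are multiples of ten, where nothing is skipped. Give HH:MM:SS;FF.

Each 10-minute DF block holds 10 × 60 × 30 − 9 × 2 = 17982 frames. 2190260 ÷ 17982 → 121 full blocks, remainder 14438.
Within the partial block the first minute is 1800 frames and each further minute 1798, so 8 further minute boundaries passed. Total skipped labels = 18 × 121 + 2 × 8 = 2194.
Non-drop label index = 2190260 + 2194 = 2192454; at 30 labels/s that is 20:18:01:24, i.e. DF 20:18:01;24.

20:18:01;24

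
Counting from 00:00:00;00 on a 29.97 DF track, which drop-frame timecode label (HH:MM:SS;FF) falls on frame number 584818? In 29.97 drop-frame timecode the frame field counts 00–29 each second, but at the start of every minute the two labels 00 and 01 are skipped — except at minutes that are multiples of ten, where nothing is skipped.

Each 10-minute DF block holds 10 × 60 × 30 − 9 × 2 = 17982 frames. 584818 ÷ 17982 → 32 full blocks, remainder 9394.
Within the partial block the first minute is 1800 frames and each further minute 1798, so 5 further minute boundaries passed. Total skipped labels = 18 × 32 + 2 × 5 = 586.
Non-drop label index = 584818 + 586 = 585404; at 30 labels/s that is 05:25:13:14, i.e. DF 05:25:13;14.

05:25:13;14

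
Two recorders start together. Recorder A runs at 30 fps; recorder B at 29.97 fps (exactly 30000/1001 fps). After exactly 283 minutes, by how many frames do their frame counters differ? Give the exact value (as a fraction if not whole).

509400/1001 frames

283 min = 16980 s.
A emits 30 × 16980 = 509400 frames; B emits 30000/1001 × 16980 = 509400000/1001.
Difference = 509400/1001 frames (≈ 508.8911); B is behind A.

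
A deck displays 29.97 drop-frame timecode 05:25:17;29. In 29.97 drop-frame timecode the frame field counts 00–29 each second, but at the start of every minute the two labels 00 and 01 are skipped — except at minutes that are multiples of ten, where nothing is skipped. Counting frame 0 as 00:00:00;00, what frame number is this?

584953

Complete 10-minute blocks: 32, each 17982 frames → 575424.
Remaining 5 whole minutes in the current block: 1800 + 4 × 1798 = 8992 frames.
Within the current minute: 17 × 30 + 29 − 2 = 537 (labels ;00/;01 skipped at this minute). Total = 575424 + 8992 + 537 = 584953.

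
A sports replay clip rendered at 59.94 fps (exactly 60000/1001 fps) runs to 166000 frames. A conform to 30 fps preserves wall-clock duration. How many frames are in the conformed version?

83083 frames

Target frames = source frames × (target rate / source rate) = 166000 × (30)/(60000/1001) = 166000 × 1001/2000 = 83083.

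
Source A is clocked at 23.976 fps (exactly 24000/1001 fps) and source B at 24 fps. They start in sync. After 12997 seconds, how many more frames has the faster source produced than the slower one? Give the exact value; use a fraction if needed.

311928/1001 frames

A emits 24000/1001 × 12997 = 311928000/1001 frames; B emits 24 × 12997 = 311928.
Difference = 311928/1001 frames (≈ 311.6164); B is ahead of A.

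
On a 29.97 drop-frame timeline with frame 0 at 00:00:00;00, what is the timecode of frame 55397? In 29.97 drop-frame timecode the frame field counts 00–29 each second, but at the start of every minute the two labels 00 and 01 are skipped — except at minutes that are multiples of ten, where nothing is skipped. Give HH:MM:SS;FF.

00:30:48;11

Ten DF minutes hold 17982 frames, so frame 55397 lies in block 3 (frames 53946–71927) with 1451 frames into that block.
The block's first minute is 1800 frames and the rest 1798 each; 1451 frames reaches minute 0, so 3 × 18 + 0 × 2 = 54 labels have been skipped so far.
Adding those back, label number 55397 + 54 = 55451 at 30 labels/s is 1848 s + 11 f = 0 h 30 min 48 s frame 11, i.e. 00:30:48;11.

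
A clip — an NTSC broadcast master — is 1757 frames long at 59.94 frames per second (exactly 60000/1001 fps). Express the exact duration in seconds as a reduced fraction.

1758757/60000 seconds

Running time = 1757 ÷ (60000/1001) = 1757 × 1001/60000 = 1758757/60000 s.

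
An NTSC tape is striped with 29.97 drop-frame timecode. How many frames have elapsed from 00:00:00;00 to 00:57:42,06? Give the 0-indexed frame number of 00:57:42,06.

103762

As if non-drop at 30 labels/s: (0 × 3600 + 57 × 60 + 42) × 30 + 6 = 103866.
Minute boundaries passed: 57; those not divisible by 10: 57 − 5 = 52; dropped labels = 2 × 52 = 104.
Actual frame index = 103866 − 104 = 103762.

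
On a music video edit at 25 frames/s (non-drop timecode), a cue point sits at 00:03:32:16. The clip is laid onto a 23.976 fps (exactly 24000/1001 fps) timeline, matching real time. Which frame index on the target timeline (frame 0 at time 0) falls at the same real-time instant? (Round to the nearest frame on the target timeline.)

Source frame index: (0×3600 + 3×60 + 32) × 25 + 16 = 5316.
Real time: 5316 / (25) = 5316/25 s.
Target frame: (5316/25) × (24000/1001) = 5103360/1001 ≈ 5098.262 → 5098.

frame 5098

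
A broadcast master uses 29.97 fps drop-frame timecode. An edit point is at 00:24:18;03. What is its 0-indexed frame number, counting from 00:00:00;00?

Complete 10-minute blocks: 2, each 17982 frames → 35964.
Remaining 4 whole minutes in the current block: 1800 + 3 × 1798 = 7194 frames.
Within the current minute: 18 × 30 + 3 − 2 = 541 (labels ;00/;01 skipped at this minute). Total = 35964 + 7194 + 541 = 43699.

43699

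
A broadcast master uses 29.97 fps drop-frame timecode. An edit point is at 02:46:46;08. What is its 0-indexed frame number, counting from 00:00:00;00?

As if non-drop at 30 labels/s: (2 × 3600 + 46 × 60 + 46) × 30 + 8 = 300188.
Minute boundaries passed: 166; those not divisible by 10: 166 − 16 = 150; dropped labels = 2 × 150 = 300.
Actual frame index = 300188 − 300 = 299888.

299888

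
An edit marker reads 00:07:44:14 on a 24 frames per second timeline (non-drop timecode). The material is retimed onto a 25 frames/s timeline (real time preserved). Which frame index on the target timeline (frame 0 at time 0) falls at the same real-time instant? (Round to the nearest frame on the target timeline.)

frame 11615

Source frame index: (0×3600 + 7×60 + 44) × 24 + 14 = 11150.
Real time: 11150 / (24) = 5575/12 s.
Target frame: (5575/12) × (25) = 139375/12 ≈ 11614.583 → 11615.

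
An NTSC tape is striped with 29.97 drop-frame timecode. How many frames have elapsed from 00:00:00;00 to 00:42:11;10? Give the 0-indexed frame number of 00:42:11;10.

Complete 10-minute blocks: 4, each 17982 frames → 71928.
Remaining 2 whole minutes in the current block: 1800 + 1 × 1798 = 3598 frames.
Within the current minute: 11 × 30 + 10 − 2 = 338 (labels ;00/;01 skipped at this minute). Total = 71928 + 3598 + 338 = 75864.

75864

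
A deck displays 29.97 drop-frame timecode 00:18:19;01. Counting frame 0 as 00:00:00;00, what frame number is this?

Complete 10-minute blocks: 1, each 17982 frames → 17982.
Remaining 8 whole minutes in the current block: 1800 + 7 × 1798 = 14386 frames.
Within the current minute: 19 × 30 + 1 − 2 = 569 (labels ;00/;01 skipped at this minute). Total = 17982 + 14386 + 569 = 32937.

32937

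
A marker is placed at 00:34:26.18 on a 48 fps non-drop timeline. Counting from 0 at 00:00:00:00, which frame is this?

frame 99186

Total seconds to the label: (0 × 3600 + 34 × 60 + 26) = 2066.
Frame index = 2066 × 48 + 18 = 99186.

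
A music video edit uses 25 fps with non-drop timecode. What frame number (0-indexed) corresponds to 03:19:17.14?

298939

Total seconds to the label: (3 × 3600 + 19 × 60 + 17) = 11957.
Frame index = 11957 × 25 + 14 = 298939.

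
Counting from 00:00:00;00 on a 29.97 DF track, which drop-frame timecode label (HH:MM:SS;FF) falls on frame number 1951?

Each 10-minute DF block holds 10 × 60 × 30 − 9 × 2 = 17982 frames. 1951 ÷ 17982 → 0 full blocks, remainder 1951.
Within the partial block the first minute is 1800 frames and each further minute 1798, so 1 further minute boundary passed. Total skipped labels = 18 × 0 + 2 × 1 = 2.
Non-drop label index = 1951 + 2 = 1953; at 30 labels/s that is 00:01:05:03, i.e. DF 00:01:05;03.

00:01:05;03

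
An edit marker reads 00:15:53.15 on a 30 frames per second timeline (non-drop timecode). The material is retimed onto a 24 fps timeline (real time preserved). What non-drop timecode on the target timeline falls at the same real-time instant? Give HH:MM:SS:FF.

Source frame index: (0×3600 + 15×60 + 53) × 30 + 15 = 28605.
Real time: 28605 / (30) = 1907/2 s.
Target frame: (1907/2) × (24) = 22884.
At 24 labels/s: frame 22884 → 00:15:53:12.

00:15:53:12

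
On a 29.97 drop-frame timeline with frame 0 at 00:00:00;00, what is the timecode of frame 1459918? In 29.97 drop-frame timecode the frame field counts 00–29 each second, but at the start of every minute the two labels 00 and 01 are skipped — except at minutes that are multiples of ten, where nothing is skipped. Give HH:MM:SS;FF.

13:31:52;18

Each 10-minute DF block holds 10 × 60 × 30 − 9 × 2 = 17982 frames. 1459918 ÷ 17982 → 81 full blocks, remainder 3376.
Within the partial block the first minute is 1800 frames and each further minute 1798, so 1 further minute boundary passed. Total skipped labels = 18 × 81 + 2 × 1 = 1460.
Non-drop label index = 1459918 + 1460 = 1461378; at 30 labels/s that is 13:31:52:18, i.e. DF 13:31:52;18.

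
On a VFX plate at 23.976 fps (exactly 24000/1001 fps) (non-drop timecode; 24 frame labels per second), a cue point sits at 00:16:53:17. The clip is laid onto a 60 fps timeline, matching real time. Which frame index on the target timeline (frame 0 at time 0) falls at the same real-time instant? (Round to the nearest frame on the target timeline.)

Source frame index: (0×3600 + 16×60 + 53) × 24 + 17 = 24329.
Real time: 24329 / (24000/1001) = 24353329/24000 s.
Target frame: (24353329/24000) × (60) = 24353329/400 ≈ 60883.323 → 60883.

frame 60883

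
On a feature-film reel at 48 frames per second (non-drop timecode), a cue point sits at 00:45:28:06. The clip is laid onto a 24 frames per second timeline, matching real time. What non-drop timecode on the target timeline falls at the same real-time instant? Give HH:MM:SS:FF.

Source frame index: (0×3600 + 45×60 + 28) × 48 + 6 = 130950.
Real time: 130950 / (48) = 21825/8 s.
Target frame: (21825/8) × (24) = 65475.
At 24 labels/s: frame 65475 → 00:45:28:03.

00:45:28:03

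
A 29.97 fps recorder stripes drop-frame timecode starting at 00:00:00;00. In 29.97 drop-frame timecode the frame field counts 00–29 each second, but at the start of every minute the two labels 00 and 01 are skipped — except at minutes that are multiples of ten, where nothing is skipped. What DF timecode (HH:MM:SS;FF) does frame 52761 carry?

Each 10-minute DF block holds 10 × 60 × 30 − 9 × 2 = 17982 frames. 52761 ÷ 17982 → 2 full blocks, remainder 16797.
Within the partial block the first minute is 1800 frames and each further minute 1798, so 9 further minute boundaries passed. Total skipped labels = 18 × 2 + 2 × 9 = 54.
Non-drop label index = 52761 + 54 = 52815; at 30 labels/s that is 00:29:20:15, i.e. DF 00:29:20;15.

00:29:20;15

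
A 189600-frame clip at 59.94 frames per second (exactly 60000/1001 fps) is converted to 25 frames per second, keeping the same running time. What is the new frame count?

79079 frames

Target frames = source frames × (target rate / source rate) = 189600 × (25)/(60000/1001) = 189600 × 1001/2400 = 79079.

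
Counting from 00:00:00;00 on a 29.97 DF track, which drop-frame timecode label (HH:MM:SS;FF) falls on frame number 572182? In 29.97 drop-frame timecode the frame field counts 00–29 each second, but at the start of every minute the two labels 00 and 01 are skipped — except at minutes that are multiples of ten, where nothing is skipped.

Ten DF minutes hold 17982 frames, so frame 572182 lies in block 31 (frames 557442–575423) with 14740 frames into that block.
The block's first minute is 1800 frames and the rest 1798 each; 14740 frames reaches minute 8, so 31 × 18 + 8 × 2 = 574 labels have been skipped so far.
Adding those back, label number 572182 + 574 = 572756 at 30 labels/s is 19091 s + 26 f = 5 h 18 min 11 s frame 26, i.e. 05:18:11;26.

05:18:11;26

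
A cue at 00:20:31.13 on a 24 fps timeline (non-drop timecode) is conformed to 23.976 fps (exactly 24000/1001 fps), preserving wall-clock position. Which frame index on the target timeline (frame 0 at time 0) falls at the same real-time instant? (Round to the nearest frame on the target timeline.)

frame 29527

Source frame index: (0×3600 + 20×60 + 31) × 24 + 13 = 29557.
Real time: 29557 / (24) = 29557/24 s.
Target frame: (29557/24) × (24000/1001) = 2687000/91 ≈ 29527.473 → 29527.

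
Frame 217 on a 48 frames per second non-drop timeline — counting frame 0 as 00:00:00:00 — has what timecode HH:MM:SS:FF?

00:00:04:25

217 ÷ 48 = 4 full seconds, remainder 25 frames.
4 s = 0 h 0 min 4 s.
Timecode: 00:00:04:25.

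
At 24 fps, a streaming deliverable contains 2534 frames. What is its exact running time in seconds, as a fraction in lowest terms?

1267/12 seconds

Running time = 2534 ÷ (24) = 2534 × 1/24 = 1267/12 s.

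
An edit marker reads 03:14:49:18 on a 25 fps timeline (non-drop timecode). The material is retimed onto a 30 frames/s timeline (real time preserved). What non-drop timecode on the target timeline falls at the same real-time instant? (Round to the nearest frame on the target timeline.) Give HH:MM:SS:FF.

Source frame index: (3×3600 + 14×60 + 49) × 25 + 18 = 292243.
Real time: 292243 / (25) = 292243/25 s.
Target frame: (292243/25) × (30) = 1753458/5 ≈ 350691.600 → 350692.
At 30 labels/s: frame 350692 → 03:14:49:22.

03:14:49:22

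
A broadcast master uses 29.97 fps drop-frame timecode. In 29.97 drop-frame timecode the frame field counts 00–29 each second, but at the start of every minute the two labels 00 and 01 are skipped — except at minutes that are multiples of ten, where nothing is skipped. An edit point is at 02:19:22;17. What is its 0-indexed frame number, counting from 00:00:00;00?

250625

Complete 10-minute blocks: 13, each 17982 frames → 233766.
Remaining 9 whole minutes in the current block: 1800 + 8 × 1798 = 16184 frames.
Within the current minute: 22 × 30 + 17 − 2 = 675 (labels ;00/;01 skipped at this minute). Total = 233766 + 16184 + 675 = 250625.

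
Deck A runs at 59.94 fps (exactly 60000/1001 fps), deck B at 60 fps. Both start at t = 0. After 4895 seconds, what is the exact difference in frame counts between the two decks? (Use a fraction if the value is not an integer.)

A emits 60000/1001 × 4895 = 26700000/91 frames; B emits 60 × 4895 = 293700.
Difference = 26700/91 frames (≈ 293.4066); B is ahead of A.

26700/91 frames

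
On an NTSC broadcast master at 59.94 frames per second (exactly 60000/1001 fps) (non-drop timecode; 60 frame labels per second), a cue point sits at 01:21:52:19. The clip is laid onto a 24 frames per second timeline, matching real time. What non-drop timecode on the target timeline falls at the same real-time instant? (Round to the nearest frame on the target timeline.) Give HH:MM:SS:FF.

Source frame index: (1×3600 + 21×60 + 52) × 60 + 19 = 294739.
Real time: 294739 / (60000/1001) = 295033739/60000 s.
Target frame: (295033739/60000) × (24) = 295033739/2500 ≈ 118013.496 → 118013.
At 24 labels/s: frame 118013 → 01:21:57:05.

01:21:57:05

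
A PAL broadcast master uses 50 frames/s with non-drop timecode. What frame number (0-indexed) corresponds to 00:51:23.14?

frame 154164

Total seconds to the label: (0 × 3600 + 51 × 60 + 23) = 3083.
Frame index = 3083 × 50 + 14 = 154164.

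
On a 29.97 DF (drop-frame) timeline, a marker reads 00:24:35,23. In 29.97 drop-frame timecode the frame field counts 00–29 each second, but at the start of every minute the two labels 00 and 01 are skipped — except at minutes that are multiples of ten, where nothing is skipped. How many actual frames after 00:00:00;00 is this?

44229

As if non-drop at 30 labels/s: (0 × 3600 + 24 × 60 + 35) × 30 + 23 = 44273.
Minute boundaries passed: 24; those not divisible by 10: 24 − 2 = 22; dropped labels = 2 × 22 = 44.
Actual frame index = 44273 − 44 = 44229.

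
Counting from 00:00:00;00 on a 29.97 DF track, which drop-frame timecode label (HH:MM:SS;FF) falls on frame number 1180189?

Each 10-minute DF block holds 10 × 60 × 30 − 9 × 2 = 17982 frames. 1180189 ÷ 17982 → 65 full blocks, remainder 11359.
Within the partial block the first minute is 1800 frames and each further minute 1798, so 6 further minute boundaries passed. Total skipped labels = 18 × 65 + 2 × 6 = 1182.
Non-drop label index = 1180189 + 1182 = 1181371; at 30 labels/s that is 10:56:19:01, i.e. DF 10:56:19;01.

10:56:19;01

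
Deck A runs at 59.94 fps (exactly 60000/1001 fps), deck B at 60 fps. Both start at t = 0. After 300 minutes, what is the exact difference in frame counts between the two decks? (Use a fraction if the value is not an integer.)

1080000/1001 frames

300 min = 18000 s.
A emits 60000/1001 × 18000 = 1080000000/1001 frames; B emits 60 × 18000 = 1080000.
Difference = 1080000/1001 frames (≈ 1078.9211); B is ahead of A.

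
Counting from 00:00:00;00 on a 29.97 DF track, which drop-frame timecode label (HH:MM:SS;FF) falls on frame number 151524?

Each 10-minute DF block holds 10 × 60 × 30 − 9 × 2 = 17982 frames. 151524 ÷ 17982 → 8 full blocks, remainder 7668.
Within the partial block the first minute is 1800 frames and each further minute 1798, so 4 further minute boundaries passed. Total skipped labels = 18 × 8 + 2 × 4 = 152.
Non-drop label index = 151524 + 152 = 151676; at 30 labels/s that is 01:24:15:26, i.e. DF 01:24:15;26.

01:24:15;26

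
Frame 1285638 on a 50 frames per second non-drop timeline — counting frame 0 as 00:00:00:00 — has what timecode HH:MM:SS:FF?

07:08:32:38

1285638 ÷ 50 = 25712 full seconds, remainder 38 frames.
25712 s = 7 h 8 min 32 s.
Timecode: 07:08:32:38.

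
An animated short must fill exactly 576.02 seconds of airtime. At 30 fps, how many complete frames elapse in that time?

17280 frames

Frames = 576.02 × 30 = 86403/5 ≈ 17280.6000.
Complete frames: 17280.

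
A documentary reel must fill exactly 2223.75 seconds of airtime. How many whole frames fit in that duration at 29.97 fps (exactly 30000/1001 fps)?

66645 frames

Frames = 2223.75 × 30000/1001 = 66712500/1001 ≈ 66645.8541.
Complete frames: 66645.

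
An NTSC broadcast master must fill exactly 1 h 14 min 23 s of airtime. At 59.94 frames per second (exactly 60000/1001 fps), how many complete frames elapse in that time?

267512 frames

1 h 14 min 23 s = 4463 s.
Frames = 4463 × 60000/1001 = 267780000/1001 ≈ 267512.4875.
Complete frames: 267512.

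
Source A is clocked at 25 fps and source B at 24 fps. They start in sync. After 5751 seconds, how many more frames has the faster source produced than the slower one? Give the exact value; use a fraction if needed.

5751 frames

A emits 25 × 5751 = 143775 frames; B emits 24 × 5751 = 138024.
Difference = 5751 frames; B is behind A.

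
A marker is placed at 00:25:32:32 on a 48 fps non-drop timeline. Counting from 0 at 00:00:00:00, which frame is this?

frame 73568

Total seconds to the label: (0 × 3600 + 25 × 60 + 32) = 1532.
Frame index = 1532 × 48 + 32 = 73568.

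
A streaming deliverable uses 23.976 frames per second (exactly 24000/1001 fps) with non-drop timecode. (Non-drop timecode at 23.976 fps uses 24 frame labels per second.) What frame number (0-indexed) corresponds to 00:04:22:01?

Total seconds to the label: (0 × 3600 + 4 × 60 + 22) = 262.
Frame index = 262 × 24 + 1 = 6289.

6289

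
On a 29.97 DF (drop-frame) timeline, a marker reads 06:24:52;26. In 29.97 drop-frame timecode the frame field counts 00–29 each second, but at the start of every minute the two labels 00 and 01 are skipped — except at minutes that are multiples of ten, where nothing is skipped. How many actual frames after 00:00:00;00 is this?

692094

Complete 10-minute blocks: 38, each 17982 frames → 683316.
Remaining 4 whole minutes in the current block: 1800 + 3 × 1798 = 7194 frames.
Within the current minute: 52 × 30 + 26 − 2 = 1584 (labels ;00/;01 skipped at this minute). Total = 683316 + 7194 + 1584 = 692094.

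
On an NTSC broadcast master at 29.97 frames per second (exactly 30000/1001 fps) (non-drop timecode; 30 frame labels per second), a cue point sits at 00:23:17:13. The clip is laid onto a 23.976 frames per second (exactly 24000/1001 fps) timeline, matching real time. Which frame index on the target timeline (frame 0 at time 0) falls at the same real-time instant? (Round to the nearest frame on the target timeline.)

Source frame index: (0×3600 + 23×60 + 17) × 30 + 13 = 41923.
Real time: 41923 / (30000/1001) = 41964923/30000 s.
Target frame: (41964923/30000) × (24000/1001) = 167692/5 ≈ 33538.400 → 33538.

frame 33538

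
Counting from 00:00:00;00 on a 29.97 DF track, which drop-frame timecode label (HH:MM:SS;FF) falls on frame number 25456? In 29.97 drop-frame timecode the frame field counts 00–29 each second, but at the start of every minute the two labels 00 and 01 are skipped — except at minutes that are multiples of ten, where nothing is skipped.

00:14:09;12

Ten DF minutes hold 17982 frames, so frame 25456 lies in block 1 (frames 17982–35963) with 7474 frames into that block.
The block's first minute is 1800 frames and the rest 1798 each; 7474 frames reaches minute 4, so 1 × 18 + 4 × 2 = 26 labels have been skipped so far.
Adding those back, label number 25456 + 26 = 25482 at 30 labels/s is 849 s + 12 f = 0 h 14 min 9 s frame 12, i.e. 00:14:09;12.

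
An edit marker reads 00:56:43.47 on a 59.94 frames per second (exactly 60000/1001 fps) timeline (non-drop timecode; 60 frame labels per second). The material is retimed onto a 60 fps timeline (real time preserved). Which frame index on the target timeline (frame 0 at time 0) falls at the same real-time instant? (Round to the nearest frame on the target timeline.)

frame 204431

Source frame index: (0×3600 + 56×60 + 43) × 60 + 47 = 204227.
Real time: 204227 / (60000/1001) = 204431227/60000 s.
Target frame: (204431227/60000) × (60) = 204431227/1000 ≈ 204431.227 → 204431.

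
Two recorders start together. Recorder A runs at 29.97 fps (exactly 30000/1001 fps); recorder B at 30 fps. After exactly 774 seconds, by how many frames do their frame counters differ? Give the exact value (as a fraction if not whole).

A emits 30000/1001 × 774 = 23220000/1001 frames; B emits 30 × 774 = 23220.
Difference = 23220/1001 frames (≈ 23.1968); B is ahead of A.

23220/1001 frames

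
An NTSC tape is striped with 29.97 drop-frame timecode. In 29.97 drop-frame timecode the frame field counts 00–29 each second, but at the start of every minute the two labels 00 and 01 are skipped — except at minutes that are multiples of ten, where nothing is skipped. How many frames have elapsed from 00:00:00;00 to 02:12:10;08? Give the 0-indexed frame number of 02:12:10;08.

Complete 10-minute blocks: 13, each 17982 frames → 233766.
Remaining 2 whole minutes in the current block: 1800 + 1 × 1798 = 3598 frames.
Within the current minute: 10 × 30 + 8 − 2 = 306 (labels ;00/;01 skipped at this minute). Total = 233766 + 3598 + 306 = 237670.

237670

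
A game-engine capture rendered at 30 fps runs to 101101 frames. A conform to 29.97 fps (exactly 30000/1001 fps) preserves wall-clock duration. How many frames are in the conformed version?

101000 frames

Target frames = source frames × (target rate / source rate) = 101101 × (30000/1001)/(30) = 101101 × 1000/1001 = 101000.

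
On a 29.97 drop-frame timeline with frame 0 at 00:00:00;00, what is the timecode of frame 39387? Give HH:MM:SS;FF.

Each 10-minute DF block holds 10 × 60 × 30 − 9 × 2 = 17982 frames. 39387 ÷ 17982 → 2 full blocks, remainder 3423.
Within the partial block the first minute is 1800 frames and each further minute 1798, so 1 further minute boundary passed. Total skipped labels = 18 × 2 + 2 × 1 = 38.
Non-drop label index = 39387 + 38 = 39425; at 30 labels/s that is 00:21:54:05, i.e. DF 00:21:54;05.

00:21:54;05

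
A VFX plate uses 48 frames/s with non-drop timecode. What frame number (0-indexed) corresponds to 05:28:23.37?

Total seconds to the label: (5 × 3600 + 28 × 60 + 23) = 19703.
Frame index = 19703 × 48 + 37 = 945781.

frame 945781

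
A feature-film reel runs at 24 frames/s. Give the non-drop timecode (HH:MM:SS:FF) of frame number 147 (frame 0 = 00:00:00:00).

147 ÷ 24 = 6 full seconds, remainder 3 frames.
6 s = 0 h 0 min 6 s.
Timecode: 00:00:06:03.

00:00:06:03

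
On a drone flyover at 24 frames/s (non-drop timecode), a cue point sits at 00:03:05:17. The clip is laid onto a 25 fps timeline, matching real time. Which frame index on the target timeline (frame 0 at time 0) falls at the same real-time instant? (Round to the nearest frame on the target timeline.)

frame 4643

Source frame index: (0×3600 + 3×60 + 5) × 24 + 17 = 4457.
Real time: 4457 / (24) = 4457/24 s.
Target frame: (4457/24) × (25) = 111425/24 ≈ 4642.708 → 4643.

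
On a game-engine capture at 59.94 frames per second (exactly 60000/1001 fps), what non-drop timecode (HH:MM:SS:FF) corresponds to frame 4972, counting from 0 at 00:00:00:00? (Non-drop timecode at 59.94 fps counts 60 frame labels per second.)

4972 ÷ 60 = 82 full seconds, remainder 52 frames.
82 s = 0 h 1 min 22 s.
Timecode: 00:01:22:52.

00:01:22:52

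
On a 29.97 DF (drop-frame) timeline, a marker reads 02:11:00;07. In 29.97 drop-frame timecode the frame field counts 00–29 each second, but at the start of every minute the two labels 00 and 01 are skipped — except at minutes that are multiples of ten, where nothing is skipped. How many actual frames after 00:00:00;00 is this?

Complete 10-minute blocks: 13, each 17982 frames → 233766.
Remaining 1 whole minute in the current block: 1800 + 0 × 1798 = 1800 frames.
Within the current minute: 0 × 30 + 7 − 2 = 5 (labels ;00/;01 skipped at this minute). Total = 233766 + 1800 + 5 = 235571.

235571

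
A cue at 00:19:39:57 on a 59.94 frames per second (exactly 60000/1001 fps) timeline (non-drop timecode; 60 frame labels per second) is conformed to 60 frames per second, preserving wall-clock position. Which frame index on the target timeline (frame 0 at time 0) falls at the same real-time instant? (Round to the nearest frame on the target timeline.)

Source frame index: (0×3600 + 19×60 + 39) × 60 + 57 = 70797.
Real time: 70797 / (60000/1001) = 23622599/20000 s.
Target frame: (23622599/20000) × (60) = 70867797/1000 ≈ 70867.797 → 70868.

frame 70868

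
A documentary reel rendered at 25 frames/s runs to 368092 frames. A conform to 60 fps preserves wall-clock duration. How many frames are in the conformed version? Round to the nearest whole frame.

883421 frames

Frames at target rate = 368092 × (60) / (25) = 4417104/5 ≈ 883420.800.
Nearest whole frame: 883421.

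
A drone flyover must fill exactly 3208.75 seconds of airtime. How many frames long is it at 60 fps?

Frames = 3208.75 × 60 = 192525.

192525 frames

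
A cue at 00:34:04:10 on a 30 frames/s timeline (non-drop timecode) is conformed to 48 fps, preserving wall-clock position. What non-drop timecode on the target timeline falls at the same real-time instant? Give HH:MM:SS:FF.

00:34:04:16

Source frame index: (0×3600 + 34×60 + 4) × 30 + 10 = 61330.
Real time: 61330 / (30) = 6133/3 s.
Target frame: (6133/3) × (48) = 98128.
At 48 labels/s: frame 98128 → 00:34:04:16.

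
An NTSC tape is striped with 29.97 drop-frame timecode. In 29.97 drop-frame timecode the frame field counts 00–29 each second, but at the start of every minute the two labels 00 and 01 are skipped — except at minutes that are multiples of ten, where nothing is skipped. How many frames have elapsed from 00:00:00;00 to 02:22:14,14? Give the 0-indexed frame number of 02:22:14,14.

255778

Complete 10-minute blocks: 14, each 17982 frames → 251748.
Remaining 2 whole minutes in the current block: 1800 + 1 × 1798 = 3598 frames.
Within the current minute: 14 × 30 + 14 − 2 = 432 (labels ;00/;01 skipped at this minute). Total = 251748 + 3598 + 432 = 255778.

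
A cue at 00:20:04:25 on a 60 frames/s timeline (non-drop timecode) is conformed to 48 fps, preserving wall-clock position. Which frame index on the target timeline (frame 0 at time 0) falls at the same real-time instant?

Source frame index: (0×3600 + 20×60 + 4) × 60 + 25 = 72265.
Real time: 72265 / (60) = 14453/12 s.
Target frame: (14453/12) × (48) = 57812.

frame 57812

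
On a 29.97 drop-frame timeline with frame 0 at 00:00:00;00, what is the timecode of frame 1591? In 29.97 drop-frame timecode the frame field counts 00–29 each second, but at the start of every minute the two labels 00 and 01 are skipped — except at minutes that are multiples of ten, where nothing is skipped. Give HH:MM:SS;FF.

00:00:53;01

Each 10-minute DF block holds 10 × 60 × 30 − 9 × 2 = 17982 frames. 1591 ÷ 17982 → 0 full blocks, remainder 1591.
Within the partial block the first minute is 1800 frames and each further minute 1798, so 0 further minute boundaries passed. Total skipped labels = 18 × 0 + 2 × 0 = 0.
Non-drop label index = 1591 + 0 = 1591; at 30 labels/s that is 00:00:53:01, i.e. DF 00:00:53;01.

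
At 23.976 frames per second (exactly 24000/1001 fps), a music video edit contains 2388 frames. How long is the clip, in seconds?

99.5995 seconds

Running time = 2388 / (24000/1001) = 99.5995 s.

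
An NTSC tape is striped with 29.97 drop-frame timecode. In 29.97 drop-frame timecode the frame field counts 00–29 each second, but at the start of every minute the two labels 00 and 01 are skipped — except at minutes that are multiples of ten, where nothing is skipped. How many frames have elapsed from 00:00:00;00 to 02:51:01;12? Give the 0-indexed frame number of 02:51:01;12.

Complete 10-minute blocks: 17, each 17982 frames → 305694.
Remaining 1 whole minute in the current block: 1800 + 0 × 1798 = 1800 frames.
Within the current minute: 1 × 30 + 12 − 2 = 40 (labels ;00/;01 skipped at this minute). Total = 305694 + 1800 + 40 = 307534.

307534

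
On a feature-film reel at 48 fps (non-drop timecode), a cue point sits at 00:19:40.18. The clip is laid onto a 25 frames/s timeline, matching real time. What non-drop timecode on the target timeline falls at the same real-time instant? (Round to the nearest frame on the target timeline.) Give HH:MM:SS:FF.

00:19:40:09

Source frame index: (0×3600 + 19×60 + 40) × 48 + 18 = 56658.
Real time: 56658 / (48) = 9443/8 s.
Target frame: (9443/8) × (25) = 236075/8 ≈ 29509.375 → 29509.
At 25 labels/s: frame 29509 → 00:19:40:09.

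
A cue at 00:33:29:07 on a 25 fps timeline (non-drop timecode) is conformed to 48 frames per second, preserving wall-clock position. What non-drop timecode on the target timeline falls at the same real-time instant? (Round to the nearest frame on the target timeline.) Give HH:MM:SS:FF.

Source frame index: (0×3600 + 33×60 + 29) × 25 + 7 = 50232.
Real time: 50232 / (25) = 50232/25 s.
Target frame: (50232/25) × (48) = 2411136/25 ≈ 96445.440 → 96445.
At 48 labels/s: frame 96445 → 00:33:29:13.

00:33:29:13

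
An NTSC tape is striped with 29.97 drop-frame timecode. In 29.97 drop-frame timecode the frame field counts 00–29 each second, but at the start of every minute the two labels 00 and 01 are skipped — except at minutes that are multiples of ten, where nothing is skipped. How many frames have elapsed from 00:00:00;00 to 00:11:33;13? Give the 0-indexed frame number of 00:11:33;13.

As if non-drop at 30 labels/s: (0 × 3600 + 11 × 60 + 33) × 30 + 13 = 20803.
Minute boundaries passed: 11; those not divisible by 10: 11 − 1 = 10; dropped labels = 2 × 10 = 20.
Actual frame index = 20803 − 20 = 20783.

20783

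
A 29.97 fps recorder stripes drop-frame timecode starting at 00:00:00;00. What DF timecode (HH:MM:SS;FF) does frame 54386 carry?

Ten DF minutes hold 17982 frames, so frame 54386 lies in block 3 (frames 53946–71927) with 440 frames into that block.
The block's first minute is 1800 frames and the rest 1798 each; 440 frames reaches minute 0, so 3 × 18 + 0 × 2 = 54 labels have been skipped so far.
Adding those back, label number 54386 + 54 = 54440 at 30 labels/s is 1814 s + 20 f = 0 h 30 min 14 s frame 20, i.e. 00:30:14;20.

00:30:14;20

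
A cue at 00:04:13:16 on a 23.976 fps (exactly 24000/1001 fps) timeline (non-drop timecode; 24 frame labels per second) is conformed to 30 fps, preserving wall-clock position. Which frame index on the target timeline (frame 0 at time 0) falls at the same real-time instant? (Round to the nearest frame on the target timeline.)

frame 7618

Source frame index: (0×3600 + 4×60 + 13) × 24 + 16 = 6088.
Real time: 6088 / (24000/1001) = 761761/3000 s.
Target frame: (761761/3000) × (30) = 761761/100 ≈ 7617.610 → 7618.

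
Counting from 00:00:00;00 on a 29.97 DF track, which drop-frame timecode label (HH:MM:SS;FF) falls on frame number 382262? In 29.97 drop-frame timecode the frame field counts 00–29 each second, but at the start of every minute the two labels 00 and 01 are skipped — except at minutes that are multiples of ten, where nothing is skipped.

Ten DF minutes hold 17982 frames, so frame 382262 lies in block 21 (frames 377622–395603) with 4640 frames into that block.
The block's first minute is 1800 frames and the rest 1798 each; 4640 frames reaches minute 2, so 21 × 18 + 2 × 2 = 382 labels have been skipped so far.
Adding those back, label number 382262 + 382 = 382644 at 30 labels/s is 12754 s + 24 f = 3 h 32 min 34 s frame 24, i.e. 03:32:34;24.

03:32:34;24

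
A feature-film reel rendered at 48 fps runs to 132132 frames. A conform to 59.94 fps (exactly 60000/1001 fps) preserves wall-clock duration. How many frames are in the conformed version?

165000 frames

Target frames = source frames × (target rate / source rate) = 132132 × (60000/1001)/(48) = 132132 × 1250/1001 = 165000.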